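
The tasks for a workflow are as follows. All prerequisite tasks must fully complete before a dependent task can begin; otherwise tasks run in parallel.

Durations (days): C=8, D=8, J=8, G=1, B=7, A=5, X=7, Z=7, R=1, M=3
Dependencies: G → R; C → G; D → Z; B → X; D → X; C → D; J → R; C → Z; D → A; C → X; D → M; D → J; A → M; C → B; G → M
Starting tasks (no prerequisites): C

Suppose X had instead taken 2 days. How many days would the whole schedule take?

25

Actual critical path: C→D→J→R = 8+8+8+1 = 25 ⇒ 25 days.
X has 2 days of float (longest path through it is 23).
That remains the longest chain; total 25 days.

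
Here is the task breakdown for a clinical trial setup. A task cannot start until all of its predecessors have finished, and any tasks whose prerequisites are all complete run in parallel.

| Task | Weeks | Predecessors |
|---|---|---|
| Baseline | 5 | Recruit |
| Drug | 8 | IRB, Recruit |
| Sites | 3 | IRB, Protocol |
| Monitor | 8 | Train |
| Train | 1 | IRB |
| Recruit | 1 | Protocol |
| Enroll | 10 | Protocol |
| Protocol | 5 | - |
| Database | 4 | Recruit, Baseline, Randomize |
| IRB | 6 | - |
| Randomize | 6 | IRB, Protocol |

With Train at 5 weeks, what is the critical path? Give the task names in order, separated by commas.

As given, the longest chain is IRB→Randomize→Database = 6+6+4 = 16, so the finish is 16 weeks.
Train is off the critical path — its longest chain is 15 weeks, giving 1 of slack.
The binding chain switches to IRB→Train→Monitor = 6+5+8 = 19; finish 19 weeks.

IRB, Train, Monitor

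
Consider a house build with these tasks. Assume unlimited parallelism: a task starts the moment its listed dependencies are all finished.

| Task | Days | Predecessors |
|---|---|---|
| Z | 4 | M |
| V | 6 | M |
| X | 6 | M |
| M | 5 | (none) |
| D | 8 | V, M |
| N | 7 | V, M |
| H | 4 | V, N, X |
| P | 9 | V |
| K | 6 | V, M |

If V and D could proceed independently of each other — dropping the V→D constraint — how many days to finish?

22

Before: longest chain M→V→N→H = 5+6+7+4 = 22, finish 22.
Without V→D, D's earliest start moves from 11 to 5.
New critical path: M→V→N→H = 5+6+7+4 = 22 ⇒ 22 days.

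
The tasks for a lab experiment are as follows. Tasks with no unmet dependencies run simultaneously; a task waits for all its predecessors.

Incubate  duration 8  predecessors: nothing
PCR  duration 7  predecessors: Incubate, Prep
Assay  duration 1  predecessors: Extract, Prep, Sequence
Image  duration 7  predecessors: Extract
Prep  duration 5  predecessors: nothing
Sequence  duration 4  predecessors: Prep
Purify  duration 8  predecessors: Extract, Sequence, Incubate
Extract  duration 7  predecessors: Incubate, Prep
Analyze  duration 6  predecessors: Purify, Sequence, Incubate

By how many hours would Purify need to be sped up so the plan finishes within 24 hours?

5

Current finish: 29 hours; target: 24.
Purify is on every critical path, so each hour cut from Purify cuts the finish by one (this holds down to a finish of 22).
Need 29 − 24 = 5 hours off Purify → Purify becomes 3 hours, finish becomes 24.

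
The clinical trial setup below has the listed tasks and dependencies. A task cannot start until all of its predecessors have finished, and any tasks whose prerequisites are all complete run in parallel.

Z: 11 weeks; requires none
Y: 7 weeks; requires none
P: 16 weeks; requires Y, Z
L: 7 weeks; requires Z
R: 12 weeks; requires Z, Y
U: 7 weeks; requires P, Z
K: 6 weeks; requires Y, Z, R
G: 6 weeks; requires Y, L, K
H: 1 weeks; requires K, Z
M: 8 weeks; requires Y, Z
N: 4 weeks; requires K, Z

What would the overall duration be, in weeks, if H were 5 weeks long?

35

The binding path is Z→R→K→G = 11+12+6+6 = 35; finish at 35 weeks.
The longest path through H is only 30 weeks, so H has float 5.
That remains the longest chain; total 35 weeks.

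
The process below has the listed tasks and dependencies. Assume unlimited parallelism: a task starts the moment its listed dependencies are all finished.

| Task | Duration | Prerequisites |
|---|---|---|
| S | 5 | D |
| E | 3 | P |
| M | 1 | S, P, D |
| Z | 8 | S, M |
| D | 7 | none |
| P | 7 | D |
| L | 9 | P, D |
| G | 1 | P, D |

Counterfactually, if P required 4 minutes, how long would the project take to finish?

21

The binding path is D→P→L = 7+7+9 = 23; finish at 23 minutes.
P is on the critical path; changing it to 4 makes that path 20 minutes.
The binding chain switches to D→S→M→Z = 7+5+1+8 = 21; finish 21 minutes.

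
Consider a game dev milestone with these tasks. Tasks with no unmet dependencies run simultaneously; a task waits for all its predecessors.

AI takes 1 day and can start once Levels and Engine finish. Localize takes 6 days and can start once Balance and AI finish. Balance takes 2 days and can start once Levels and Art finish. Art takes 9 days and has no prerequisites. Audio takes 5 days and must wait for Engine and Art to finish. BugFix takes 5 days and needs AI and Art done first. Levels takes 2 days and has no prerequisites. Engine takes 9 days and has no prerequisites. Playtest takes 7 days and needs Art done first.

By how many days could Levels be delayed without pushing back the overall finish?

The longest chain is Art→Balance→Localize = 9+2+6 = 17; overall finish 17 days.
Longest path through Levels: 10 days (earliest finish 2, latest finish 9).
Slack of Levels = 7 − 0 = 7 days.

7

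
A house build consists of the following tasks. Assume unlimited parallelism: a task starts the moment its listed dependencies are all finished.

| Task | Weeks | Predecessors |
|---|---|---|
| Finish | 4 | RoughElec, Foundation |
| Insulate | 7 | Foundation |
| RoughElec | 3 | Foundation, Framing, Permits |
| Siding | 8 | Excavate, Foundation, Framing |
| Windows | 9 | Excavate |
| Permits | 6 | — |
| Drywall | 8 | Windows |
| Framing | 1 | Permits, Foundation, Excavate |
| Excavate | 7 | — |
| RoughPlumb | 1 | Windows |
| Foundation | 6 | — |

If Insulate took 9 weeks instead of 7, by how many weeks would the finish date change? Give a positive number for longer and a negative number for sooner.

Baseline: Excavate→Windows→Drywall = 7+9+8 = 24 → 24 weeks.
Insulate has 11 weeks of float (longest path through it is 13).
The critical path is still Excavate→Windows→Drywall; finish is now 24 weeks.
Change in finish: 24 − 24 = +0 weeks.

0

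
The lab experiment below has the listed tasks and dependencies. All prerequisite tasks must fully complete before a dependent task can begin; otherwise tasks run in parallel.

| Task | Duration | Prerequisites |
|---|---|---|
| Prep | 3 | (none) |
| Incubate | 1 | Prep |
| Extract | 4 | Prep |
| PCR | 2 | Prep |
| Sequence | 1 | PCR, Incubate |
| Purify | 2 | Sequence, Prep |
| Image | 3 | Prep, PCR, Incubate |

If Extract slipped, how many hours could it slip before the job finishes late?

1

The longest chain is Prep→PCR→Sequence→Purify = 3+2+1+2 = 8; overall finish 8 hours.
Longest path through Extract: 7 hours (earliest finish 7, latest finish 8).
Float = 8 − 7 = 1.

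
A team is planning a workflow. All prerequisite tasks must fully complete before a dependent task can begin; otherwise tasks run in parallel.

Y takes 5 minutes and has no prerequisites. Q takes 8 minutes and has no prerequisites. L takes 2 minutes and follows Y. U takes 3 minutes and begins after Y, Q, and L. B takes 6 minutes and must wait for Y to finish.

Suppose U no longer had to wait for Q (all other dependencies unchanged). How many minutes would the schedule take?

Original critical path: Y→B = 5+6 = 11 ⇒ 11 minutes.
Without Q→U, U's earliest start moves from 8 to 7.
New critical path: Y→B = 5+6 = 11 ⇒ 11 minutes.

11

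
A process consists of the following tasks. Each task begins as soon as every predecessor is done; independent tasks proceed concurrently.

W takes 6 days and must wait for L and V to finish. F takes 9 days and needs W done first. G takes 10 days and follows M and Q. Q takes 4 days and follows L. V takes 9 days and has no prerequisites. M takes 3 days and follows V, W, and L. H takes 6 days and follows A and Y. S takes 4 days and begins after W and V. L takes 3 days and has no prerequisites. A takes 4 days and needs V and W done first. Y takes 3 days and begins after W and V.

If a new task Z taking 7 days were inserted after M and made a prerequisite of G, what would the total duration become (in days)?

35

Originally the schedule takes 28 days.
With Z inserted, G now waits for max(M, Q, Z).
New critical path: V→W→M→Z→G = 9+6+3+7+10 = 35 ⇒ 35 days.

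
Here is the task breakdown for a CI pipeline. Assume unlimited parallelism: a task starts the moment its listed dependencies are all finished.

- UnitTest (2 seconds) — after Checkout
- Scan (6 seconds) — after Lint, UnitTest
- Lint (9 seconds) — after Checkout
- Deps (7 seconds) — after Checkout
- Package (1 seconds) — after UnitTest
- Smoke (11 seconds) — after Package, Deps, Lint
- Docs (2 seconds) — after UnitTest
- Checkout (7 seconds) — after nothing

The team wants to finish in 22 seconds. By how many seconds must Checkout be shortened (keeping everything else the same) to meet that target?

Current finish: 27 seconds; target: 22.
Checkout is on every critical path, so each second cut from Checkout cuts the finish by one (this holds down to a finish of 21).
Need 27 − 22 = 5 seconds off Checkout → Checkout becomes 2 seconds, finish becomes 22.

5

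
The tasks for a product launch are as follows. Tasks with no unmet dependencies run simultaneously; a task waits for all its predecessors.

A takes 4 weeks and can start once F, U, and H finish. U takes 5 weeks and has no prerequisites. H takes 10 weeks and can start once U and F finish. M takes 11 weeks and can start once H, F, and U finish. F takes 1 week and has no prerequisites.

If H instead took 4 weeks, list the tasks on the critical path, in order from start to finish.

U, H, M

Critical path before the change: U→H→M = 5+10+11 = 26 giving 26 weeks.
H is on the critical path; changing it to 4 makes that path 20 weeks.
No other chain overtakes it, so the finish is 20 weeks.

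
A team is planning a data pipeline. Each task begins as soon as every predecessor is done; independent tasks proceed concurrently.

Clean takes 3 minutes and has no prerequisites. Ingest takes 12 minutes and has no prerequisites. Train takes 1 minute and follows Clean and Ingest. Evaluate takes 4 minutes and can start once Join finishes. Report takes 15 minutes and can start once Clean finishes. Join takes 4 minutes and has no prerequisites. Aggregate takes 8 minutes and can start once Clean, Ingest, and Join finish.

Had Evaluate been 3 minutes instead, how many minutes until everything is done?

20

As given, the longest chain is Ingest→Aggregate = 12+8 = 20, so the finish is 20 minutes.
Evaluate is off the critical path — its longest chain is 8 minutes, giving 12 of slack.
No other chain overtakes it, so the finish is 20 minutes.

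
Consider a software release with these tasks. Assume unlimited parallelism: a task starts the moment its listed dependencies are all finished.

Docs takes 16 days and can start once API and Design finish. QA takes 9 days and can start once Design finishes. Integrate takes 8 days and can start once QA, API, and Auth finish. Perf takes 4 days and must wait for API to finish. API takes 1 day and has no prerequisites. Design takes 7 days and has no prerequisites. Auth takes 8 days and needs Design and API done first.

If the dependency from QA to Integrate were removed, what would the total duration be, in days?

23

Original critical path: Design→QA→Integrate = 7+9+8 = 24 ⇒ 24 days.
Without QA→Integrate, Integrate's earliest start moves from 16 to 15.
After: Design→Auth→Integrate = 7+8+8 = 23 → 23 days.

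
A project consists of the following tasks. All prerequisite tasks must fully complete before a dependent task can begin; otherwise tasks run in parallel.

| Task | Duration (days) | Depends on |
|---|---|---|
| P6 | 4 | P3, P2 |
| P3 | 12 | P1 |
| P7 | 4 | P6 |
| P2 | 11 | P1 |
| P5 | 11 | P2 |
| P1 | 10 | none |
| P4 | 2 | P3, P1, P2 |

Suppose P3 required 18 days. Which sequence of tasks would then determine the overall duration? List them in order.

P1, P3, P6, P7

Actual critical path: P1→P2→P5 = 10+11+11 = 32 ⇒ 32 days.
The longest path through P3 is only 30 days, so P3 has float 2.
New critical path: P1→P3→P6→P7 = 10+18+4+4 = 36 ⇒ 36 days.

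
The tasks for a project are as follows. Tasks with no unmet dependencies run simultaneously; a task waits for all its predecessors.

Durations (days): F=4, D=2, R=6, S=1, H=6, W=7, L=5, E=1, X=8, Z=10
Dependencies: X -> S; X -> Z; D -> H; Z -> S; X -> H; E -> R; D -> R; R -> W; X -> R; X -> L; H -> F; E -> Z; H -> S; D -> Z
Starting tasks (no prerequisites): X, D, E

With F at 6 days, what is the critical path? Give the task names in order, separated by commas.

The binding path is X→R→W = 8+6+7 = 21; finish at 21 days.
F is off the critical path — its longest chain is 18 days, giving 3 of slack.
That remains the longest chain; total 21 days.

X, R, W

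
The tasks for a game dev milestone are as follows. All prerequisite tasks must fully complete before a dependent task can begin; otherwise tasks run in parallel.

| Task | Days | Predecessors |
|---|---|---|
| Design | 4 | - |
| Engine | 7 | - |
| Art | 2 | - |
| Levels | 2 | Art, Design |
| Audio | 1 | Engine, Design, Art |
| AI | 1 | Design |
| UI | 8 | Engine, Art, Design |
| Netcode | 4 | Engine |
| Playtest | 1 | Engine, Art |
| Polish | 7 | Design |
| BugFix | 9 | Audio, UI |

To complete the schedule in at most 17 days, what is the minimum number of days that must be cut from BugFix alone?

7

Current finish: 24 days; target: 17.
BugFix is on every critical path, so each day cut from BugFix cuts the finish by one (this holds down to a finish of 16).
Need 24 − 17 = 7 days off BugFix → BugFix becomes 2 days, finish becomes 17.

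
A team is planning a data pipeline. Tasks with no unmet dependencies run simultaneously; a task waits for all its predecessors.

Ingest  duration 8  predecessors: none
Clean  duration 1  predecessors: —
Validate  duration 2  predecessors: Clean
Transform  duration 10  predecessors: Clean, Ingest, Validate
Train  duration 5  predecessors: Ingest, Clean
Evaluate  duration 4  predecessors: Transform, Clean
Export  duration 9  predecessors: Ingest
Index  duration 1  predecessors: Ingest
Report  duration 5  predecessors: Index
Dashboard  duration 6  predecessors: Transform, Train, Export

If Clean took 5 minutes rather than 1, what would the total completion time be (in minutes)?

24

The binding path is Ingest→Transform→Dashboard = 8+10+6 = 24; finish at 24 minutes.
Clean is off the critical path — its longest chain is 19 minutes, giving 5 of slack.
That remains the longest chain; total 24 minutes.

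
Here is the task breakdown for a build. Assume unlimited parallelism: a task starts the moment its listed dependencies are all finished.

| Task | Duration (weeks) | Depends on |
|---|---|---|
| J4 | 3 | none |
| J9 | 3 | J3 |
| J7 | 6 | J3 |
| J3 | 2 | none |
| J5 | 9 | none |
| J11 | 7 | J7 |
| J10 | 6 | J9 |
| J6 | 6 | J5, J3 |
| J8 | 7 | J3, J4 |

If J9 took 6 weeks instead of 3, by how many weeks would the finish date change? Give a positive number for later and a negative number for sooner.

0

As given, the longest chain is J3→J7→J11 = 2+6+7 = 15, so the finish is 15 weeks.
J9 has 4 weeks of float (longest path through it is 11).
No other chain overtakes it, so the finish is 15 weeks.
Change in finish: 15 − 15 = +0 weeks.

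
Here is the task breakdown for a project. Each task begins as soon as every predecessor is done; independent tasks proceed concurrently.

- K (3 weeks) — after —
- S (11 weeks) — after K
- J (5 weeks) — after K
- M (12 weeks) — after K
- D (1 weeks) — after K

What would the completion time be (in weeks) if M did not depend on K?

14

With the dependency in place, K→M = 3+12 = 15 sets the finish at 15 weeks.
Without K→M, M's earliest start moves from 3 to 0.
New critical path: K→S = 3+11 = 14 ⇒ 14 weeks.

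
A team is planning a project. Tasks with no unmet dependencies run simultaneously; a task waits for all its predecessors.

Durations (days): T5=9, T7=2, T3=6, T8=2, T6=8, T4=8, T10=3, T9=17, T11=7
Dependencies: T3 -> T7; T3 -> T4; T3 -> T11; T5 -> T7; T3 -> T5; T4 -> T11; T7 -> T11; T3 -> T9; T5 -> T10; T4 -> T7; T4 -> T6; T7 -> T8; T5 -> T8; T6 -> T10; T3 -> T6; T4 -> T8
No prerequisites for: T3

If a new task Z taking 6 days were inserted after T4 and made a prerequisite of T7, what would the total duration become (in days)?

Originally the project takes 25 days.
With Z inserted, T7 now waits for max(T5, T4, T3, Z).
New critical path: T3→T4→Z→T7→T11 = 6+8+6+2+7 = 29 ⇒ 29 days.

29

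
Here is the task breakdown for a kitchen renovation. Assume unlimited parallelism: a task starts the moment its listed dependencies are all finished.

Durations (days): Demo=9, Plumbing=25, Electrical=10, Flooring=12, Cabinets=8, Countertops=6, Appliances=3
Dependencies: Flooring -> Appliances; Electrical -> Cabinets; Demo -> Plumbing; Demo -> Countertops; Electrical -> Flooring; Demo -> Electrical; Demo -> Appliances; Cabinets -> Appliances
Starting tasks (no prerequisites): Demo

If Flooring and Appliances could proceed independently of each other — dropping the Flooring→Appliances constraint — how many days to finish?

34

Original critical path: Demo→Plumbing = 9+25 = 34 ⇒ 34 days.
Without Flooring→Appliances, Appliances's earliest start moves from 31 to 27.
New critical path: Demo→Plumbing = 9+25 = 34 ⇒ 34 days.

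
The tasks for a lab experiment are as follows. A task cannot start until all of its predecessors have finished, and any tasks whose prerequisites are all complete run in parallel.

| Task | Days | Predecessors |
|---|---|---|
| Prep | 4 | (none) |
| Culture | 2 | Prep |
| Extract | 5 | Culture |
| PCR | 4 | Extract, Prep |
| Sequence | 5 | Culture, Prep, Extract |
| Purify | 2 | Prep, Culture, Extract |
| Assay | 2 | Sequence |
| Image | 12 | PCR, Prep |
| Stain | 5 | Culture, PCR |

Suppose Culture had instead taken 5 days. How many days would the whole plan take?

Baseline: Prep→Culture→Extract→PCR→Image = 4+2+5+4+12 = 27 → 27 days.
Culture lies on that path, so at 5 days the path becomes 30 days.
No other chain overtakes it, so the finish is 30 days.

30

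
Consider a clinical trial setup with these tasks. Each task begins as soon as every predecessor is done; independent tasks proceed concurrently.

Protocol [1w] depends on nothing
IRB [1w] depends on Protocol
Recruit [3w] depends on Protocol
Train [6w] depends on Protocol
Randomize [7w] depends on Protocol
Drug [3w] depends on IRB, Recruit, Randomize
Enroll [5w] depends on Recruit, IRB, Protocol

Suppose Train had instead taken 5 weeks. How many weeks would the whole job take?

As given, the longest chain is Protocol→Randomize→Drug = 1+7+3 = 11, so the finish is 11 weeks.
Train has 4 weeks of float (longest path through it is 7).
No other chain overtakes it, so the finish is 11 weeks.

11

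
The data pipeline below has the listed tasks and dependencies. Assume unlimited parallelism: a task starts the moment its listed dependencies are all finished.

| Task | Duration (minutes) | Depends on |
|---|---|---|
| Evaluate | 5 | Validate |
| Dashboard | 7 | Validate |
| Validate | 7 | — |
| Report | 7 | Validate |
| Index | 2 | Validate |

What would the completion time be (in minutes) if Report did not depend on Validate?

Before: longest chain Validate→Report = 7+7 = 14, finish 14.
Without Validate→Report, Report's earliest start moves from 7 to 0.
New critical path: Validate→Dashboard = 7+7 = 14 ⇒ 14 minutes.

14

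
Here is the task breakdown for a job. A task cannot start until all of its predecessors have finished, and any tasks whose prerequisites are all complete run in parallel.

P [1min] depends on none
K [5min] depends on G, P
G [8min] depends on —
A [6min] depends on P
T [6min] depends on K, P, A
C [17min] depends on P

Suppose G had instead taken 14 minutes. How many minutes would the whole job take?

25

Critical path before the change: G→K→T = 8+5+6 = 19 giving 19 minutes.
Since G is critical, the +6 change carries straight to that chain (now 25 minutes).
That remains the longest chain; total 25 minutes.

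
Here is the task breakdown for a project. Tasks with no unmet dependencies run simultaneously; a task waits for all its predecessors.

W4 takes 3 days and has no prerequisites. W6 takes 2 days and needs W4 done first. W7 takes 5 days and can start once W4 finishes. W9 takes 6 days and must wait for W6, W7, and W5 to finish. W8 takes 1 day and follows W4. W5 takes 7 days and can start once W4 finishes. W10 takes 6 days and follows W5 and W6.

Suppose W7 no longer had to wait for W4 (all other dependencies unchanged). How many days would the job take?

16

Before: longest chain W4→W5→W9 = 3+7+6 = 16, finish 16.
Without W4→W7, W7's earliest start moves from 3 to 0.
After: W4→W5→W9 = 3+7+6 = 16 → 16 days.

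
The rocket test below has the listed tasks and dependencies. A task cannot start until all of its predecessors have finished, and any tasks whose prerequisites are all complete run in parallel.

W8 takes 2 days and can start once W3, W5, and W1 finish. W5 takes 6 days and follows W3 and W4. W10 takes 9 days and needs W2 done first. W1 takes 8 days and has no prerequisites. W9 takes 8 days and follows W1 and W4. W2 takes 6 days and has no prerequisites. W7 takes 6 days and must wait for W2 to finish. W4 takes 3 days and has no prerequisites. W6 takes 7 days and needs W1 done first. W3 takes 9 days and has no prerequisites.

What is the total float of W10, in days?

W3→W5→W8 = 9+6+2 = 17 sets the makespan at 17 days.
Longest path through W10: 15 days (earliest finish 15, latest finish 17).
Float = 17 − 15 = 2.

2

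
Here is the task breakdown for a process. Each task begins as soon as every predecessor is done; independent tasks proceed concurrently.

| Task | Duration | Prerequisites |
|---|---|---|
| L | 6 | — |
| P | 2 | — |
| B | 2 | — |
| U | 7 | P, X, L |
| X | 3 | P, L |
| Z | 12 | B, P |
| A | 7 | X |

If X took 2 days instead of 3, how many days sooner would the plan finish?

1

Baseline: L→X→U = 6+3+7 = 16 → 16 days.
X is on the critical path; changing it to 2 makes that path 15 days.
That remains the longest chain; total 15 days.
Change in finish: 15 − 16 = -1 days.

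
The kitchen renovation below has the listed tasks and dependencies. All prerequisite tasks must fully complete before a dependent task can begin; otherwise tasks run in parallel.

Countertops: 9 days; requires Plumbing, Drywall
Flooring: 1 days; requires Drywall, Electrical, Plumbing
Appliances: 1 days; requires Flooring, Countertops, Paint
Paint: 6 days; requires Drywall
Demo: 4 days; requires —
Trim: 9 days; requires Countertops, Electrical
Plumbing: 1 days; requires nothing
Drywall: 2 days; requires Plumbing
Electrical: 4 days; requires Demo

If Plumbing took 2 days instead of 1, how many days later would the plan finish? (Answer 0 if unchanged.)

Critical path before the change: Plumbing→Drywall→Countertops→Trim = 1+2+9+9 = 21 giving 21 days.
Plumbing is on the critical path; changing it to 2 makes that path 22 days.
That remains the longest chain; total 22 days.
Change in finish: 22 − 21 = +1 days.

1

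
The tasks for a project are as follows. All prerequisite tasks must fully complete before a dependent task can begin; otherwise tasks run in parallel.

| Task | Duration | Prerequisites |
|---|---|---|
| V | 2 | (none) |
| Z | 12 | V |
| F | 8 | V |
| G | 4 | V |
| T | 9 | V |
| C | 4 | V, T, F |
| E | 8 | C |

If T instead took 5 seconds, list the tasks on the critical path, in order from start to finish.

V, F, C, E

Baseline: V→T→C→E = 2+9+4+8 = 23 → 23 seconds.
Since T is critical, the -4 change carries straight to that chain (now 19 seconds).
Now V→F→C→E = 2+8+4+8 = 22 is longest, so the finish becomes 22 seconds.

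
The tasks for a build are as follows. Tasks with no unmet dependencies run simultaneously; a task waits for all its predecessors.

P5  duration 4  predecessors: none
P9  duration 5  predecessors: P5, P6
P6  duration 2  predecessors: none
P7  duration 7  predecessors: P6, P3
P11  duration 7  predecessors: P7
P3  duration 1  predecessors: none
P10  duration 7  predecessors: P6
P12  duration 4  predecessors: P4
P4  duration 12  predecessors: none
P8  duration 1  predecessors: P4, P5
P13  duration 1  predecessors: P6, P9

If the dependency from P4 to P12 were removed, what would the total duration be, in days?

Original critical path: P4→P12 = 12+4 = 16 ⇒ 16 days.
Without P4→P12, P12's earliest start moves from 12 to 0.
The longest chain is now P6→P7→P11 = 2+7+7 = 16, so the schedule takes 16 days.

16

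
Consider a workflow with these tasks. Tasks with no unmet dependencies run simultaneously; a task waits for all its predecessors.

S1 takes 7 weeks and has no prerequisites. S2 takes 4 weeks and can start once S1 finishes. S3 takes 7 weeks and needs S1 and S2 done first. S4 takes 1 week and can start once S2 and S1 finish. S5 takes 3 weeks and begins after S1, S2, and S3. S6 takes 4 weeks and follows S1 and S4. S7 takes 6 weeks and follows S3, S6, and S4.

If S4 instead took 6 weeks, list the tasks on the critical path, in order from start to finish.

S1, S2, S4, S6, S7

Actual critical path: S1→S2→S3→S7 = 7+4+7+6 = 24 ⇒ 24 weeks.
S4 is off the critical path — its longest chain is 22 weeks, giving 2 of slack.
New critical path: S1→S2→S4→S6→S7 = 7+4+6+4+6 = 27 ⇒ 27 weeks.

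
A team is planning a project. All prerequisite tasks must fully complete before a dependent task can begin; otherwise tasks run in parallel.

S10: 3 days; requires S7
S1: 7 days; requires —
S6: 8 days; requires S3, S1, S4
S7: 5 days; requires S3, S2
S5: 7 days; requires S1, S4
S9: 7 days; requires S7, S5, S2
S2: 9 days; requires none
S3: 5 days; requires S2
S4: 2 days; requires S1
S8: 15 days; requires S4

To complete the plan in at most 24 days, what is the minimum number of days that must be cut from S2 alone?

Current finish: 26 days; target: 24.
S2 is on every critical path, so each day cut from S2 cuts the finish by one (this holds down to a finish of 24).
Need 26 − 24 = 2 days off S2 → S2 becomes 7 days, finish becomes 24.

2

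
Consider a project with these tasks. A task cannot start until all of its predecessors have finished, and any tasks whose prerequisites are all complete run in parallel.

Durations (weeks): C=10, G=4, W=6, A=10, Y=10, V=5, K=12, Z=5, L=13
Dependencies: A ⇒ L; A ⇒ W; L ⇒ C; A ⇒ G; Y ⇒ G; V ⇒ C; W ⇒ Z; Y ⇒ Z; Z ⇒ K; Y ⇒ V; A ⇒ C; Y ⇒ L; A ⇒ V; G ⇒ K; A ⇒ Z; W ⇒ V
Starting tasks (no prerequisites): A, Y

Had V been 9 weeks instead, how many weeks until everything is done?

As given, the longest chain is A→W→Z→K = 10+6+5+12 = 33, so the finish is 33 weeks.
The longest path through V is only 31 weeks, so V has float 2.
The binding chain switches to A→W→V→C = 10+6+9+10 = 35; finish 35 weeks.

35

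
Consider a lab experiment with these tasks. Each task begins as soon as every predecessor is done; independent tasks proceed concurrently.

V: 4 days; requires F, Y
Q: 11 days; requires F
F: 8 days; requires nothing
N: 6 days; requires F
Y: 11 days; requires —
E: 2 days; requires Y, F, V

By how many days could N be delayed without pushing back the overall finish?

5

Critical path: F→Q = 8+11 = 19, so the finish is 19 days.
The longest chain containing N totals 14 days.
Float = 19 − 14 = 5.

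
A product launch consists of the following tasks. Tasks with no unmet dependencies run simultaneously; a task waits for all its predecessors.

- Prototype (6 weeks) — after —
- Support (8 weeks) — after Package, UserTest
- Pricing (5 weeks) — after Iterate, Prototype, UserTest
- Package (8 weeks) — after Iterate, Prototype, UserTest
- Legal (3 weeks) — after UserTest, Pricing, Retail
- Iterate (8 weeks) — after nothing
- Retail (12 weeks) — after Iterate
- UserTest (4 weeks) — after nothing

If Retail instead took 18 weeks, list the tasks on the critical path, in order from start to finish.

The binding path is Iterate→Package→Support = 8+8+8 = 24; finish at 24 weeks.
Retail is off the critical path — its longest chain is 23 weeks, giving 1 of slack.
The binding chain switches to Iterate→Retail→Legal = 8+18+3 = 29; finish 29 weeks.

Iterate, Retail, Legal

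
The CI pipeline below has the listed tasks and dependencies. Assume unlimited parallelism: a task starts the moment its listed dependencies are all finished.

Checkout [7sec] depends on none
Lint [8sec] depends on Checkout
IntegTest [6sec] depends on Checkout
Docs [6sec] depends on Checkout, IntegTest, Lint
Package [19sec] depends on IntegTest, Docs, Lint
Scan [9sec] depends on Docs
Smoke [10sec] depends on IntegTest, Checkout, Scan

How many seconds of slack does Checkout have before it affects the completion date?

Critical path: Checkout→Lint→Docs→Package = 7+8+6+19 = 40, so the finish is 40 seconds.
The longest chain containing Checkout totals 40 seconds.
So Checkout can slip 7 − 7 = 0 seconds.

0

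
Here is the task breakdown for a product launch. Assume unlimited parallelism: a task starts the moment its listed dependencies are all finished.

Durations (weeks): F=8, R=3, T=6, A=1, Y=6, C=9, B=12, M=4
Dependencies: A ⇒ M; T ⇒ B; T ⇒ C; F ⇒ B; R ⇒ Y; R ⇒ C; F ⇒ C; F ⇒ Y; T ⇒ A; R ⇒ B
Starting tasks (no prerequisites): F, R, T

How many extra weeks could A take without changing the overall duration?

F→B = 8+12 = 20 sets the makespan at 20 weeks.
The longest chain containing A totals 11 weeks.
So A can slip 16 − 7 = 9 weeks.

9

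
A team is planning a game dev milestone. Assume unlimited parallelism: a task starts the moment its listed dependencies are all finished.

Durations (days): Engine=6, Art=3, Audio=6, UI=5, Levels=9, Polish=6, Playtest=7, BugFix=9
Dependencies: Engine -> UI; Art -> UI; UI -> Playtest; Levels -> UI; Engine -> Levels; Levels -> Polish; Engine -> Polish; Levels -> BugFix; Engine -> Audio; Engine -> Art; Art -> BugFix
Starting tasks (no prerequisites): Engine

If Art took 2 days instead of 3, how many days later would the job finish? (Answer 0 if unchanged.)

Baseline: Engine→Levels→UI→Playtest = 6+9+5+7 = 27 → 27 days.
Art is off the critical path — its longest chain is 21 days, giving 6 of slack.
No other chain overtakes it, so the finish is 27 days.
Change in finish: 27 − 27 = +0 days.

0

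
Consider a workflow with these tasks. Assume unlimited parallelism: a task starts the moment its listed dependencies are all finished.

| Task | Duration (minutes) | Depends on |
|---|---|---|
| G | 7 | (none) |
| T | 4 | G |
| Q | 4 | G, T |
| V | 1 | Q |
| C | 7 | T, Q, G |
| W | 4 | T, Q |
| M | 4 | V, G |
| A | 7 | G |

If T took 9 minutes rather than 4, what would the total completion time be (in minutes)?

27

The binding path is G→T→Q→C = 7+4+4+7 = 22; finish at 22 minutes.
T is on the critical path; changing it to 9 makes that path 27 minutes.
That remains the longest chain; total 27 minutes.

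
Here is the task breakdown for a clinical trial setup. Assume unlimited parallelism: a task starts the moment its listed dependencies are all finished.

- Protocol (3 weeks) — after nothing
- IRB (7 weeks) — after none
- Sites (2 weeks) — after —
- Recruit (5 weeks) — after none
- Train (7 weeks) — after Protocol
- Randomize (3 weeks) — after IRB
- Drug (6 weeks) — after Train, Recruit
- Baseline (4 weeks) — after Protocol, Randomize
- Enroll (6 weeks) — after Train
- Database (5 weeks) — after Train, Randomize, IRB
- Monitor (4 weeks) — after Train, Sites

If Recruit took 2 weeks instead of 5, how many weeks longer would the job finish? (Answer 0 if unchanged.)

0

Actual critical path: Protocol→Train→Drug = 3+7+6 = 16 ⇒ 16 weeks.
Recruit is off the critical path — its longest chain is 11 weeks, giving 5 of slack.
No other chain overtakes it, so the finish is 16 weeks.
Change in finish: 16 − 16 = +0 weeks.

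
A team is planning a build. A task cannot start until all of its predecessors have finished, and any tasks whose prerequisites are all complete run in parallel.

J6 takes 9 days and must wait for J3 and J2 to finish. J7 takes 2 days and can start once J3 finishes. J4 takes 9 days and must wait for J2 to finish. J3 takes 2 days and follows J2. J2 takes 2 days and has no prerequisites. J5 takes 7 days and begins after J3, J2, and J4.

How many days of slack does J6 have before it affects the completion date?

J2→J4→J5 = 2+9+7 = 18 sets the makespan at 18 days.
Longest path through J6: 13 days (earliest finish 13, latest finish 18).
So J6 can slip 18 − 13 = 5 days.

5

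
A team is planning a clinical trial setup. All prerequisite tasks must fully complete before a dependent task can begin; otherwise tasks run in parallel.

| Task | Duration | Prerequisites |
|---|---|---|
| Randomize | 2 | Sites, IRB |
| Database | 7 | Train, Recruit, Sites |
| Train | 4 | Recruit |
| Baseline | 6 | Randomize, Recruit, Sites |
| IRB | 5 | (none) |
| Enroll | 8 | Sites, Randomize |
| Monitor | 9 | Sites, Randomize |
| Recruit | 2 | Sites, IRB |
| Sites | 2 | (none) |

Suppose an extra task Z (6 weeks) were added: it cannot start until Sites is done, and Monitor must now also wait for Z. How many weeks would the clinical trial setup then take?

18

Originally the clinical trial setup takes 18 weeks.
With Z inserted, Monitor now waits for max(Sites, Randomize, Z).
New critical path: IRB→Recruit→Train→Database = 5+2+4+7 = 18 ⇒ 18 weeks.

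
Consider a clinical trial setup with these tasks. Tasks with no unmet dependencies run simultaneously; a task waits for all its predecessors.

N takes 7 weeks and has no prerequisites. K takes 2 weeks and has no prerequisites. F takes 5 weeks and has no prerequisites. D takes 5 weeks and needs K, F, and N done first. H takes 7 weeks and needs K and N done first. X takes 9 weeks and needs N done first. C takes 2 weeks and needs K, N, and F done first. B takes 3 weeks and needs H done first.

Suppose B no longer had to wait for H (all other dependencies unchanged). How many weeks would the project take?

Original critical path: N→H→B = 7+7+3 = 17 ⇒ 17 weeks.
Without H→B, B's earliest start moves from 14 to 0.
After: N→X = 7+9 = 16 → 16 weeks.

16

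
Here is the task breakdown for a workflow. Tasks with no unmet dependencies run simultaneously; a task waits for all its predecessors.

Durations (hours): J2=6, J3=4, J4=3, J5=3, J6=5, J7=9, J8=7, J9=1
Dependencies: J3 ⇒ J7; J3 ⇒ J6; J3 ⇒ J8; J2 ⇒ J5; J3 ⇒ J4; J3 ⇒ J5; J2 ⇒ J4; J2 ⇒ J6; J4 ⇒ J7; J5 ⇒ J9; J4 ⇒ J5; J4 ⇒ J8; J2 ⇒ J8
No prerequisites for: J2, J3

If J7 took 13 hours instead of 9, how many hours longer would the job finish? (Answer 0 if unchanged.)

4

Actual critical path: J2→J4→J7 = 6+3+9 = 18 ⇒ 18 hours.
J7 is on the critical path; changing it to 13 makes that path 22 hours.
No other chain overtakes it, so the finish is 22 hours.
Change in finish: 22 − 18 = +4 hours.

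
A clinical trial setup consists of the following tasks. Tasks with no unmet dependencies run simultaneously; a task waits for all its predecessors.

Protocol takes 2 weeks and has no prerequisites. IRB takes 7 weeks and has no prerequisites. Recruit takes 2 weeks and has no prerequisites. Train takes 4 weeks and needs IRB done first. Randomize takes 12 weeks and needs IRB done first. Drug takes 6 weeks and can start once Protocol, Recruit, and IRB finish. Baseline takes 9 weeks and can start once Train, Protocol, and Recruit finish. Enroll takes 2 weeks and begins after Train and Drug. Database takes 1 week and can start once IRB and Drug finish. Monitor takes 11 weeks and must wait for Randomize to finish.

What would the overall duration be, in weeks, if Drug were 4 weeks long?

The binding path is IRB→Randomize→Monitor = 7+12+11 = 30; finish at 30 weeks.
The longest path through Drug is only 15 weeks, so Drug has float 15.
The critical path is still IRB→Randomize→Monitor; finish is now 30 weeks.

30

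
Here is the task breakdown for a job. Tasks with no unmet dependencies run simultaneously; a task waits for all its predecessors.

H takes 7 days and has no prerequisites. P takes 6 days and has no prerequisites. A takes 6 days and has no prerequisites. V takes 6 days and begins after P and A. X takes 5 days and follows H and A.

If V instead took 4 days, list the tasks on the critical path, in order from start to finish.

H, X

Critical path before the change: P→V = 6+6 = 12 giving 12 days.
Since V is critical, the -2 change carries straight to that chain (now 10 days).
The binding chain switches to H→X = 7+5 = 12; finish 12 days.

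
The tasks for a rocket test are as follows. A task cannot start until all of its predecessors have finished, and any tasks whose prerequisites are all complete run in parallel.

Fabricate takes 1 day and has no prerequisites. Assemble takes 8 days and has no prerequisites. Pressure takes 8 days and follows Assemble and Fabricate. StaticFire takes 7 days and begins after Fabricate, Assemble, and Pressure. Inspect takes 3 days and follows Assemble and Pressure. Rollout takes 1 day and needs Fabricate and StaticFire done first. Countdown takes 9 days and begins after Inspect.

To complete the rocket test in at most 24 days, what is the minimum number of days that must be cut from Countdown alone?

4

Current finish: 28 days; target: 24.
Countdown is on every critical path, so each day cut from Countdown cuts the finish by one (this holds down to a finish of 24).
Need 28 − 24 = 4 days off Countdown → Countdown becomes 5 days, finish becomes 24.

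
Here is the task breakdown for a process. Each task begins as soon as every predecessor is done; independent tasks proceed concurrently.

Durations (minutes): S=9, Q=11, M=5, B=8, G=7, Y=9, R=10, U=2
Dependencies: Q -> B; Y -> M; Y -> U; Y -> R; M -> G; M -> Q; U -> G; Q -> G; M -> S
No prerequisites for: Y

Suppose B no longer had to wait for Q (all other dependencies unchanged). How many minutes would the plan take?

32

Original critical path: Y→M→Q→B = 9+5+11+8 = 33 ⇒ 33 minutes.
Without Q→B, B's earliest start moves from 25 to 0.
After: Y→M→Q→G = 9+5+11+7 = 32 → 32 minutes.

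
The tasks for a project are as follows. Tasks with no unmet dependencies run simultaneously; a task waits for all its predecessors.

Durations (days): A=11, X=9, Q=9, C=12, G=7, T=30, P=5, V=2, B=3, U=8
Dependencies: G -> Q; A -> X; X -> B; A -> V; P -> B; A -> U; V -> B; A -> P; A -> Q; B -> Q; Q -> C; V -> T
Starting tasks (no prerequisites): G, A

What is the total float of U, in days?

25

A→X→B→Q→C = 11+9+3+9+12 = 44 sets the makespan at 44 days.
Longest path through U: 19 days (earliest finish 19, latest finish 44).
Slack of U = 36 − 11 = 25 days.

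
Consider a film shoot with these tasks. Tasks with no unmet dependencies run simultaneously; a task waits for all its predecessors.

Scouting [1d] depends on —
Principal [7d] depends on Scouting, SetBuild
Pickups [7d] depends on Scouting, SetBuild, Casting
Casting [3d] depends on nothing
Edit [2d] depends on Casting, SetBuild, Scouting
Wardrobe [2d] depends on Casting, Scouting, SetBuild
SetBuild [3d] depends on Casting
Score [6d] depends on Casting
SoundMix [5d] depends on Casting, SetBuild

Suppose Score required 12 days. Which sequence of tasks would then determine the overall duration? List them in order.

Actual critical path: Casting→SetBuild→Principal = 3+3+7 = 13 ⇒ 13 days.
Score has 4 days of float (longest path through it is 9).
New critical path: Casting→Score = 3+12 = 15 ⇒ 15 days.

Casting, Score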